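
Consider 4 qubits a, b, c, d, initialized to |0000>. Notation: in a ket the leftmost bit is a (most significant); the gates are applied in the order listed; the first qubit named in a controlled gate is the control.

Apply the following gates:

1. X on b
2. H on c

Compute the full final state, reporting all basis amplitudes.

The resulting statevector has amplitude sqrt(2)/2 on |0100>, sqrt(2)/2 on |0110>, and 0 on every other basis state.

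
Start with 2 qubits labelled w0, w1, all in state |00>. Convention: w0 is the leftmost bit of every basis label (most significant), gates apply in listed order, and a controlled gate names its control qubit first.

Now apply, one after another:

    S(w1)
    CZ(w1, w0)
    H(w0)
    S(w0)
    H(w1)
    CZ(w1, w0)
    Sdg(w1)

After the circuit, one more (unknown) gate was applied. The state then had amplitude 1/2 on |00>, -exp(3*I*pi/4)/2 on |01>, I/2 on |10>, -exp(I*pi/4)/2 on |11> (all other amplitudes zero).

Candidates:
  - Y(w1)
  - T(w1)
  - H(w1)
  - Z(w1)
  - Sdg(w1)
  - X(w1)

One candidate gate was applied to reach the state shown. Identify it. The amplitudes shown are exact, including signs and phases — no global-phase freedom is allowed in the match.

The applied gate was T(w1).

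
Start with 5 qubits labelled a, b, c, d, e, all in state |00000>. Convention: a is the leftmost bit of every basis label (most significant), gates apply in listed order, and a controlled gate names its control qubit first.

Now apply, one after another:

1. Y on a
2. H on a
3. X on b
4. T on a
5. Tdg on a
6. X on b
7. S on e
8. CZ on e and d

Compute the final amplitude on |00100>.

|00100> carries amplitude 0 in the final state. Key observation: the block from step 3 through step 6 cancels to the identity and can be dropped.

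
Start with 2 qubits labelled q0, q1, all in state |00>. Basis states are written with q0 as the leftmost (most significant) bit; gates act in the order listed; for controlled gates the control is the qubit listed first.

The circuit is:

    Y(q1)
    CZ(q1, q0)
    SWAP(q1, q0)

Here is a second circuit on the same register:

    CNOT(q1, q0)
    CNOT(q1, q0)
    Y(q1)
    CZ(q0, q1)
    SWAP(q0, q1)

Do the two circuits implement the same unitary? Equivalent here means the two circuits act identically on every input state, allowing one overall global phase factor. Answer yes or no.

Yes: on every input state the two circuits agree up to one overall phase factor.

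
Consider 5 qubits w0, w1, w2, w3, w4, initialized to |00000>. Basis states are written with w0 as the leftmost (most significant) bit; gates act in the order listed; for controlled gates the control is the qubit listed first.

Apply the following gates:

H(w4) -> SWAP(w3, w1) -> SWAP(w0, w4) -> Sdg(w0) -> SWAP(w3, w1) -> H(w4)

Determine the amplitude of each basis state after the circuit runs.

The resulting statevector has amplitude 1/2 on |00000>, 1/2 on |00001>, -I/2 on |10000>, -I/2 on |10001>, and 0 on every other basis state.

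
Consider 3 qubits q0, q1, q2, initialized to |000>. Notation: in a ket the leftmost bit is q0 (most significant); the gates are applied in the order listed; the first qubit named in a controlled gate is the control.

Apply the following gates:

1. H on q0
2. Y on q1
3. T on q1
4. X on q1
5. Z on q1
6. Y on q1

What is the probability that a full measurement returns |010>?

A full measurement returns |010> with probability 1/2.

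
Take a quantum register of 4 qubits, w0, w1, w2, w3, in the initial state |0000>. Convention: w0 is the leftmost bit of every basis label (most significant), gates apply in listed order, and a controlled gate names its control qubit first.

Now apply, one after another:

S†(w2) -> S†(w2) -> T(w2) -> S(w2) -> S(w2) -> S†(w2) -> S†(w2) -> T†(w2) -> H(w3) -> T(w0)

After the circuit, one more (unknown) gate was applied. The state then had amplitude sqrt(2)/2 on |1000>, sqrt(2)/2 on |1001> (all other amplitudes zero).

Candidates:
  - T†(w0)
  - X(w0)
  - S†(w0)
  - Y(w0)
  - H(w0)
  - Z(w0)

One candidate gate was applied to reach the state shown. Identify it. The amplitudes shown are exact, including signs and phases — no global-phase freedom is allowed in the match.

It was X(w0) that produced the state shown. Key observation: gates 3-8 undo each other exactly, leaving only the rest of the circuit to track.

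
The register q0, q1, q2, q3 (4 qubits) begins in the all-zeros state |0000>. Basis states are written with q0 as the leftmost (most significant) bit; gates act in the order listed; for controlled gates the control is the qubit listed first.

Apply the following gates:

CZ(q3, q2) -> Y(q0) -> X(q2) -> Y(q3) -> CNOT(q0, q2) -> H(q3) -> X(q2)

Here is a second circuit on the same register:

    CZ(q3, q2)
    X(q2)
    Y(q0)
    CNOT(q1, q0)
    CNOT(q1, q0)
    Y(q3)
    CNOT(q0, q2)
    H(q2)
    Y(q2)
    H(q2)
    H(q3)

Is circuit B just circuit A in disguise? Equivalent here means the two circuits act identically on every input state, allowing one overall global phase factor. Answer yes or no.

No, they are not equivalent — no single phase factor reconciles the two unitaries.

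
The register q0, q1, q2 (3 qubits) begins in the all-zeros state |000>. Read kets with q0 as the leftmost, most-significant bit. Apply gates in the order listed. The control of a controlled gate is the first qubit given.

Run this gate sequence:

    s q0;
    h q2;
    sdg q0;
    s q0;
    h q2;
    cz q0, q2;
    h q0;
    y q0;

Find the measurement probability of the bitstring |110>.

The probability of measuring |110> is 0. Key observation: gates 2-5 undo each other exactly, leaving only the rest of the circuit to track.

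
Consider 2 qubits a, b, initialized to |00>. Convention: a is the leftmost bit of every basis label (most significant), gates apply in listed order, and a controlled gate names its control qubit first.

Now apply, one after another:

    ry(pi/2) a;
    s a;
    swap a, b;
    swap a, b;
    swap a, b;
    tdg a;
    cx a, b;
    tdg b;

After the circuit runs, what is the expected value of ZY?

The expectation value of ZY is sqrt(2)/2. Key observation: steps 4-5 multiply out to the identity, so the circuit reduces to the remaining gates.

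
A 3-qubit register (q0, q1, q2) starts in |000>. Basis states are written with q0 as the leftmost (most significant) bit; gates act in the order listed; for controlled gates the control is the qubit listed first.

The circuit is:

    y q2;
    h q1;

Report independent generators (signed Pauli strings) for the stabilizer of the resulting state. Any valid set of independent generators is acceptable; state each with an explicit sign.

One valid set of independent stabilizer generators is +IXI, +ZII, -IIZ (any independent generating set of the same group is equally correct).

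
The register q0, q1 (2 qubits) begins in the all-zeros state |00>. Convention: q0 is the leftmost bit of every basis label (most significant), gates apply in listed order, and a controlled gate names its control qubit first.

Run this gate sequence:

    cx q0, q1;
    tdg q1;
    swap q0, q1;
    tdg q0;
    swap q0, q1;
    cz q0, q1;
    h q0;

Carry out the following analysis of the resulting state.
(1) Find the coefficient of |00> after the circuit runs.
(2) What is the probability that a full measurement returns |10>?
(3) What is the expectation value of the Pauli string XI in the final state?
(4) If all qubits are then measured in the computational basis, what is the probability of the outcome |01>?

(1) The amplitude on |00> is sqrt(2)/2.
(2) A full measurement returns |10> with probability 1/2.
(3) The observable XI averages to 1.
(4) Outcome |01> occurs with probability 0.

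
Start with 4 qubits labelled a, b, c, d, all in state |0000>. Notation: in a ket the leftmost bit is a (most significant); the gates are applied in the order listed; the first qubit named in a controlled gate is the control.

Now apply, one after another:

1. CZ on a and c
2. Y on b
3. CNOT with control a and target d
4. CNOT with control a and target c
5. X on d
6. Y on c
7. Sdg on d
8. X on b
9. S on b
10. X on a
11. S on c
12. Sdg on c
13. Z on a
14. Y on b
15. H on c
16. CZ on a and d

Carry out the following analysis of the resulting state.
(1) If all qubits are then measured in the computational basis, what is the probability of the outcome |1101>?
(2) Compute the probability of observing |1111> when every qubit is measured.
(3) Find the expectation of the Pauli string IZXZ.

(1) The probability of measuring |1101> is 1/2. Key observation: the block from step 11 through step 12 cancels to the identity and can be dropped.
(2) The probability of measuring |1111> is 1/2.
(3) The expectation value of IZXZ is -1.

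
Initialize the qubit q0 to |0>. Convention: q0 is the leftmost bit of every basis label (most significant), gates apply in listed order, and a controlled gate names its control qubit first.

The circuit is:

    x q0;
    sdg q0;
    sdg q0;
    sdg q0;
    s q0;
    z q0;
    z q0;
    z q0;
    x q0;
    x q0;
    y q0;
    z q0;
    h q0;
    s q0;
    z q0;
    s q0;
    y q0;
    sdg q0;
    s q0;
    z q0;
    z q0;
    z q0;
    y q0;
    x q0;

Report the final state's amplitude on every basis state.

The resulting statevector has amplitude -sqrt(2)*I/2 on |0>, sqrt(2)*I/2 on |1>.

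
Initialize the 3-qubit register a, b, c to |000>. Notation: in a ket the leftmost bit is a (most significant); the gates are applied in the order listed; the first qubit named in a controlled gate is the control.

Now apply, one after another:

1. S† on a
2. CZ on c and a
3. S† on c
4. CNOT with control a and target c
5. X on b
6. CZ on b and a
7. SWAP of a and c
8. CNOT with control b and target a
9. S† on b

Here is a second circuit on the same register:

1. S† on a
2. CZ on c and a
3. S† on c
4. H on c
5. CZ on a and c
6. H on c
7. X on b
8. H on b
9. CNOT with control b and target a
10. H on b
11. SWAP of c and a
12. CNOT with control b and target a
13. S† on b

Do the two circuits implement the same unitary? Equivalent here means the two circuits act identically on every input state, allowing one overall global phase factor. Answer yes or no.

No: there is an input state on which the two circuits produce genuinely different outputs (not merely differing by a phase).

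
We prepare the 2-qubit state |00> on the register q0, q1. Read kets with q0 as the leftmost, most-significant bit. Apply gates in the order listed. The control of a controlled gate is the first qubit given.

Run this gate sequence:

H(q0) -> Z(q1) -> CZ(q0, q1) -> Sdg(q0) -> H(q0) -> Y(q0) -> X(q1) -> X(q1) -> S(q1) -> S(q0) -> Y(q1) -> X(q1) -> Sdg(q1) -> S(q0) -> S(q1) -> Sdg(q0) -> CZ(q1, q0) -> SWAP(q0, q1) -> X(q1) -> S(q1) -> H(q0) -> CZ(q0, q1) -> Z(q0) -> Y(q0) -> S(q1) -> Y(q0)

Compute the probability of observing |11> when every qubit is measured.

A full measurement returns |11> with probability 1/4.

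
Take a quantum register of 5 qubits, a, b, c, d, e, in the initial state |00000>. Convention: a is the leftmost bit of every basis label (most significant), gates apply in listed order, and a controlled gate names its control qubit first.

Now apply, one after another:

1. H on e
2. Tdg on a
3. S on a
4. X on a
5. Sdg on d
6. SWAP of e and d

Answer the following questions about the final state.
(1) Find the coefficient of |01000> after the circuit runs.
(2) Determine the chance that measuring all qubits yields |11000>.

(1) The final state's coefficient on |01000> equals 0.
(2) The probability of measuring |11000> is 0.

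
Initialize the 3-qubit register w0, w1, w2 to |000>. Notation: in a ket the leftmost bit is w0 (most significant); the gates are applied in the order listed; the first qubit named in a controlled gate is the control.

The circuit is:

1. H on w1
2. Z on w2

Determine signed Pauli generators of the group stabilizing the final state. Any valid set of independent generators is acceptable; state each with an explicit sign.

The final state is stabilized by the group generated by +IXI, +ZII, +IIZ; other independent generating sets are equally valid.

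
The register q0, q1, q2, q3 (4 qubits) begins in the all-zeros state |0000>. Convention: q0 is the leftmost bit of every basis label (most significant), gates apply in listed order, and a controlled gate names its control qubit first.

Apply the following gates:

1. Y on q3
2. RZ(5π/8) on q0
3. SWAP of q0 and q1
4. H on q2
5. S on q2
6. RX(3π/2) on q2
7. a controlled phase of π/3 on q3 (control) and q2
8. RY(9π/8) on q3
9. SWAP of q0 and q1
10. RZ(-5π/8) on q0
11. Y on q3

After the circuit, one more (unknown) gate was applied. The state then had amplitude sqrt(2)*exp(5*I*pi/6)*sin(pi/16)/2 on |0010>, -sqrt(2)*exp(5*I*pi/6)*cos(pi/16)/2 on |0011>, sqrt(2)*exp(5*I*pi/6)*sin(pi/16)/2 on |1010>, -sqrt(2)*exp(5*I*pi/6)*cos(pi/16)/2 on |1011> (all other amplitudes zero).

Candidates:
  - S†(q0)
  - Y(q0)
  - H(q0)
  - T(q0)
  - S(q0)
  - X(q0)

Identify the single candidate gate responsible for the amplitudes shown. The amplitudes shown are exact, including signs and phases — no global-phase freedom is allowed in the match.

The unique candidate consistent with the amplitudes is H(q0).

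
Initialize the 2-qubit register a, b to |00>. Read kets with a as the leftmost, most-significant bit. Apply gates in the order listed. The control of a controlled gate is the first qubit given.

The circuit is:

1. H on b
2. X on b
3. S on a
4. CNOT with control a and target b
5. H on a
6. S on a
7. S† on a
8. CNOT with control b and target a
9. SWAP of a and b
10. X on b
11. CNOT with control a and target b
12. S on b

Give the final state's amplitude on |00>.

The final state's coefficient on |00> equals 1/2. Key observation: gates 6-7 undo each other exactly, leaving only the rest of the circuit to track.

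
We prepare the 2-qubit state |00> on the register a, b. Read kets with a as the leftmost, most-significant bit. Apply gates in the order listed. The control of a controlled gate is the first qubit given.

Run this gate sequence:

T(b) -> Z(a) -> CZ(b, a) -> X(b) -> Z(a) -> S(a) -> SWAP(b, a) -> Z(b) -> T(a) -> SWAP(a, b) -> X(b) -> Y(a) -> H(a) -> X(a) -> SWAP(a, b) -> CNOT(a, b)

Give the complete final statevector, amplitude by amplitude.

The final amplitudes are -sqrt(2)*exp(3*I*pi/4)/2 on |00>, sqrt(2)*exp(3*I*pi/4)/2 on |01>, 0 on |10>, 0 on |11>.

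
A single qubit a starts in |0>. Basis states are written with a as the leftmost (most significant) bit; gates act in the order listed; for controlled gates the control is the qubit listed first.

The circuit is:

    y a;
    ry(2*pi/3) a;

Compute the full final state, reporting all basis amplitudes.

The final amplitudes are -sqrt(3)*I/2 on |0>, I/2 on |1>.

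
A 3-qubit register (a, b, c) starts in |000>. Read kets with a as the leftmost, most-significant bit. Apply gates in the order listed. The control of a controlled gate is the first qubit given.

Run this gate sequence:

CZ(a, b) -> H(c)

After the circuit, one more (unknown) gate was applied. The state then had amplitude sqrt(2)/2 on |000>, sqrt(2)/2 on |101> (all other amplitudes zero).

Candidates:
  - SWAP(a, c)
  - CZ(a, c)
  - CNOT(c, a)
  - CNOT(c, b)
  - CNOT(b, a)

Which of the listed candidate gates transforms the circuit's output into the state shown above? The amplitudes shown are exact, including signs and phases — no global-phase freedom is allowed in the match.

The applied gate was CNOT(c, a).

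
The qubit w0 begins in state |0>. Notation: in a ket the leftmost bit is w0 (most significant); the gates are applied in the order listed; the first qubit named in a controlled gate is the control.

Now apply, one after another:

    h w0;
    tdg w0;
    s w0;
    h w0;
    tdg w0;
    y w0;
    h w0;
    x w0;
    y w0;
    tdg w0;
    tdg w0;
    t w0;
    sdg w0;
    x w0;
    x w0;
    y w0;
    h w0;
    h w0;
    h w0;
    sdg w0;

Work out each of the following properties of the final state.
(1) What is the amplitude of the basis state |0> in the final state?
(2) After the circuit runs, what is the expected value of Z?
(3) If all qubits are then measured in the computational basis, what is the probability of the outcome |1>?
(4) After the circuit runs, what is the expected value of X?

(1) |0> carries amplitude -1/4 - exp(I*pi/4)/4 + exp(3*I*pi/4)/4 + 3*I/4 in the final state. Key observation: gates 17-18 undo each other exactly, leaving only the rest of the circuit to track.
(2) In the final state, Z has expectation sqrt(2)/4 + 1/2.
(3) Outcome |1> occurs with probability 1/4 - sqrt(2)/8.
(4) In the final state, X has expectation 1/2 - sqrt(2)/4.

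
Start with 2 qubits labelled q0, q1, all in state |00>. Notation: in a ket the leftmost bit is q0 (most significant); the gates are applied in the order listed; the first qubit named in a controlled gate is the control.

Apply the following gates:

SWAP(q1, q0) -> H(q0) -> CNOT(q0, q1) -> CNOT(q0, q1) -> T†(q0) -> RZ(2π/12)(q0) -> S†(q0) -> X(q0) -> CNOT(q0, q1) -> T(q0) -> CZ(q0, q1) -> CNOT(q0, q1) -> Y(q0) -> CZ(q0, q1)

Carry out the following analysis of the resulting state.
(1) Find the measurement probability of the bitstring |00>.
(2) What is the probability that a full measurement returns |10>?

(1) Outcome |00> occurs with probability 1/2. Key observation: gates 3-4 undo each other exactly, leaving only the rest of the circuit to track.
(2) A full measurement returns |10> with probability 1/2.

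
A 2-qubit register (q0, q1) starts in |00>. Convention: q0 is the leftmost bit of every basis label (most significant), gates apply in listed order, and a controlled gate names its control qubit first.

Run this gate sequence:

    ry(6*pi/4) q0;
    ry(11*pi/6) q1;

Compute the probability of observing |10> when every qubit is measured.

Outcome |10> occurs with probability sqrt(3)/8 + 1/4.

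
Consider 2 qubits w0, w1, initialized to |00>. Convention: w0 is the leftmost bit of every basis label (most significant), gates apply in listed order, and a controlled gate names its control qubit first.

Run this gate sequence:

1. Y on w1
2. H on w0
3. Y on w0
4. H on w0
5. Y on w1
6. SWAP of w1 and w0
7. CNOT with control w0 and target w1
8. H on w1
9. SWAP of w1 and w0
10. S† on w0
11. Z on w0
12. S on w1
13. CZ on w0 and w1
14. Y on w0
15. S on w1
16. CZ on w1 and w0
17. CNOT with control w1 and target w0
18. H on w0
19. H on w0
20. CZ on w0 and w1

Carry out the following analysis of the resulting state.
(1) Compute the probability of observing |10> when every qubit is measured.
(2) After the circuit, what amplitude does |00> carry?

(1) Outcome |10> occurs with probability 1/2. Key observation: steps 18-19 multiply out to the identity, so the circuit reduces to the remaining gates.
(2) |00> carries amplitude sqrt(2)*I/2 in the final state.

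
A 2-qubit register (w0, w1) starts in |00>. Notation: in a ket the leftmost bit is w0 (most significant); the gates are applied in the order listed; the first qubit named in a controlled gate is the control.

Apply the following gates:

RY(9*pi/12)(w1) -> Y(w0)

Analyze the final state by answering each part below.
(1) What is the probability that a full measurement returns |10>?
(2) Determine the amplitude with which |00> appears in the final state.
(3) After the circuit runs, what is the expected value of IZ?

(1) The probability of measuring |10> is 1/2 - sqrt(2)/4.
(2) The amplitude on |00> is 0.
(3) In the final state, IZ has expectation -sqrt(2)/2.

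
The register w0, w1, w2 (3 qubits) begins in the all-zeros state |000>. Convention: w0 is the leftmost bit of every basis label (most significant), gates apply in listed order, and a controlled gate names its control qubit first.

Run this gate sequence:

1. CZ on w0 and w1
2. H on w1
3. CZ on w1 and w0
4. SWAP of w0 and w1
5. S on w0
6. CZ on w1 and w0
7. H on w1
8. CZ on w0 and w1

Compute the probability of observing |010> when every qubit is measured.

The probability of measuring |010> is 1/4.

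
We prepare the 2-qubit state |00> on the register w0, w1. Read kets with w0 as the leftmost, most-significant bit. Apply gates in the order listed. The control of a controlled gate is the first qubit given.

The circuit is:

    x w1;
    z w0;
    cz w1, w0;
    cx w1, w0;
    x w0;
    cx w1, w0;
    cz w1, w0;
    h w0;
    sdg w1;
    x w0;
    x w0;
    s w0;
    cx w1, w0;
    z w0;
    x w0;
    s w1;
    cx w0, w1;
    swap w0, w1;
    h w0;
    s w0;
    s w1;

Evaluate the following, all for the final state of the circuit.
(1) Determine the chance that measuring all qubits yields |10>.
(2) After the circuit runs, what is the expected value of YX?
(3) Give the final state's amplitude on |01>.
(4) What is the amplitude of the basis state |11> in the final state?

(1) The probability of measuring |10> is 1/4.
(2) In the final state, YX has expectation 0.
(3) The final state's coefficient on |01> equals -1/2.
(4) The amplitude on |11> is -I/2.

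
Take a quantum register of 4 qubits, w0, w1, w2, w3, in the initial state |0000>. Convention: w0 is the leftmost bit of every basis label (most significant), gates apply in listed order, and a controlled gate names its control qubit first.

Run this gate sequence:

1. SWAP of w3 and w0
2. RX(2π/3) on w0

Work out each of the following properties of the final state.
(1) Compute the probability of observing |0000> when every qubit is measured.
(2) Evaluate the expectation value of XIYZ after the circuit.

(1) Outcome |0000> occurs with probability 1/4.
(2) In the final state, XIYZ has expectation 0.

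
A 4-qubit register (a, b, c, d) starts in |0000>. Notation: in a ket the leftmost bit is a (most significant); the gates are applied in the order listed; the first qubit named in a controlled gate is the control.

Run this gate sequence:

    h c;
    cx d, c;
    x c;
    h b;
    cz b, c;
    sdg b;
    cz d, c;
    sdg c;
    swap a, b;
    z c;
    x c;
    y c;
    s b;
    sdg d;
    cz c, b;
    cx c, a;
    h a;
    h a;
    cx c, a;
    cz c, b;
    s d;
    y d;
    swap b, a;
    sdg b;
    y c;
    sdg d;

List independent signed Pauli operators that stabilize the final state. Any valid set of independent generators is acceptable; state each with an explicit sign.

The final state is stabilized by the group generated by +IXZI, -IZYI, +ZIII, -IIIZ; other independent generating sets are equally valid.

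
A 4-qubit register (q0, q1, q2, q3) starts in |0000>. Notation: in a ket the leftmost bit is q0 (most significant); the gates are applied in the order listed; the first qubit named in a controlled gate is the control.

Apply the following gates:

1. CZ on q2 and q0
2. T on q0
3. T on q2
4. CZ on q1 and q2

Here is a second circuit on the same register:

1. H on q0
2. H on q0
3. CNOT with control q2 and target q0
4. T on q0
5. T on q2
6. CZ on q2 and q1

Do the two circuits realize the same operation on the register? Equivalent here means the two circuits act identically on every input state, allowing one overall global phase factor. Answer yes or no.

No, they are not equivalent — no single phase factor reconciles the two unitaries.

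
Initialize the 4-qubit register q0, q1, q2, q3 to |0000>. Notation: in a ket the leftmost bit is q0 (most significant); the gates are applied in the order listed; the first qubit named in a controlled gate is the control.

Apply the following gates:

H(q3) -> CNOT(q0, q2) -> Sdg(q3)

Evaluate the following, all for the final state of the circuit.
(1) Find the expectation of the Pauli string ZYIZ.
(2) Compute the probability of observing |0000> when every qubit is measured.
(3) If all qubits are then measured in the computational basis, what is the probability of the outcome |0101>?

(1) In the final state, ZYIZ has expectation 0.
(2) A full measurement returns |0000> with probability 1/2.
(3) The probability of measuring |0101> is 0.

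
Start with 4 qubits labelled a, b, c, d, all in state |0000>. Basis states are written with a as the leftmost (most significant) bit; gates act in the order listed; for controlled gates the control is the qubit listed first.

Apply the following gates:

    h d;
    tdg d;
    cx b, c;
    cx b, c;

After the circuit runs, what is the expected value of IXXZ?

In the final state, IXXZ has expectation 0. Key observation: the block from step 3 through step 4 cancels to the identity and can be dropped.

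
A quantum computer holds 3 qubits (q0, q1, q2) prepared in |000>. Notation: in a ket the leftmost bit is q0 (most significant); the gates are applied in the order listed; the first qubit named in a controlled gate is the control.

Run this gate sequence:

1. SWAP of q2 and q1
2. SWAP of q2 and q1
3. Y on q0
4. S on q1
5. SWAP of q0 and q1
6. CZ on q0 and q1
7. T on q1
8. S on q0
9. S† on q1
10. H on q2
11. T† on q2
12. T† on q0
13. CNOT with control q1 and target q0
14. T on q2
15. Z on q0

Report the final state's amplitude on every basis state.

After the circuit, the state carries amplitude -sqrt(2)*exp(I*pi/4)/2 on |110>, -sqrt(2)*exp(I*pi/4)/2 on |111>, and 0 on every other basis state. Key observation: steps 1-2 multiply out to the identity, so the circuit reduces to the remaining gates.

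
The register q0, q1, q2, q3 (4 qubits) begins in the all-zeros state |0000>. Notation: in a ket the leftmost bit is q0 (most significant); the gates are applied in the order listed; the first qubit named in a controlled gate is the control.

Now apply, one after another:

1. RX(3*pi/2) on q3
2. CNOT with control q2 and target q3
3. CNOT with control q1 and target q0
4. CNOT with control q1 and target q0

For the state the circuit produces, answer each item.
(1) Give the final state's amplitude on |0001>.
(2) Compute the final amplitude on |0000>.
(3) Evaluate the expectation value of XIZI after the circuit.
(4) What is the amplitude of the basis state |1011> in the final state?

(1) |0001> carries amplitude -sqrt(2)*I/2 in the final state. Key observation: gates 3-4 undo each other exactly, leaving only the rest of the circuit to track.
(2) The amplitude on |0000> is -sqrt(2)/2.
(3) In the final state, XIZI has expectation 0.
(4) |1011> carries amplitude 0 in the final state.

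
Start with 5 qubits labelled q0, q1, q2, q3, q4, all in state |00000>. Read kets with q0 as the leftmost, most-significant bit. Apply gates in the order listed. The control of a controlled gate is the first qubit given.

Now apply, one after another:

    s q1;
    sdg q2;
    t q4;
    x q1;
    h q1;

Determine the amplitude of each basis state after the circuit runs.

The resulting statevector has amplitude sqrt(2)/2 on |00000>, -sqrt(2)/2 on |01000>, and 0 on every other basis state.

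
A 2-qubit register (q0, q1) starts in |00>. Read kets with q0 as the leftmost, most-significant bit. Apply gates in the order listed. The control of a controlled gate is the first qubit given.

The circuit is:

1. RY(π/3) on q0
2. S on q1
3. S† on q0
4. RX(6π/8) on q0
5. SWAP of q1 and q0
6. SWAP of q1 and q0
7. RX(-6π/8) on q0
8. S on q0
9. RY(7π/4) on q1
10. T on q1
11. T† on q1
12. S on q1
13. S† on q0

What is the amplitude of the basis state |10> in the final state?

|10> carries amplitude I*sqrt(sqrt(2) + 2)/4 in the final state.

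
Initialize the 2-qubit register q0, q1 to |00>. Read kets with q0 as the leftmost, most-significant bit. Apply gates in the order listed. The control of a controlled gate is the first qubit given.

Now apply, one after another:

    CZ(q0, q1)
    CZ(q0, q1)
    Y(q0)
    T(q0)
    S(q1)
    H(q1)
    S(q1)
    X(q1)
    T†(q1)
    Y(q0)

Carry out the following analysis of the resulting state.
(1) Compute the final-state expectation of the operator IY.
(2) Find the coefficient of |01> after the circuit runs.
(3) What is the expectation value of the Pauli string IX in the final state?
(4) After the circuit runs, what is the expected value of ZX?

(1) The expectation value of IY is -sqrt(2)/2. Key observation: steps 1-2 multiply out to the identity, so the circuit reduces to the remaining gates.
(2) The amplitude on |01> is sqrt(2)/2.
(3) The observable IX averages to -sqrt(2)/2.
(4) The expectation value of ZX is -sqrt(2)/2.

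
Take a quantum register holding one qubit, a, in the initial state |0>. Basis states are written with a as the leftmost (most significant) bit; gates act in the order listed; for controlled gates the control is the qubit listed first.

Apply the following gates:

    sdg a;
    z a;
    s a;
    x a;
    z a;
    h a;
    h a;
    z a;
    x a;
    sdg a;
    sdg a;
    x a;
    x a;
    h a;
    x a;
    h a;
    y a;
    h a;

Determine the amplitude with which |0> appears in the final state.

|0> carries amplitude sqrt(2)*I/2 in the final state. Key observation: the block from step 3 through step 10 cancels to the identity and can be dropped.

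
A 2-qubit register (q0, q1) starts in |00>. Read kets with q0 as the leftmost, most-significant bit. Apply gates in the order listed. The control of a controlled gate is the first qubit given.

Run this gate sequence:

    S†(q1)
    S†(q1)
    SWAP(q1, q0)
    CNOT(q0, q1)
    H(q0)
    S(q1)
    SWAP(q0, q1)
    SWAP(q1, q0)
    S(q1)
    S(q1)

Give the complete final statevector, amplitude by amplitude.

The final amplitudes are sqrt(2)/2 on |00>, 0 on |01>, sqrt(2)/2 on |10>, 0 on |11>.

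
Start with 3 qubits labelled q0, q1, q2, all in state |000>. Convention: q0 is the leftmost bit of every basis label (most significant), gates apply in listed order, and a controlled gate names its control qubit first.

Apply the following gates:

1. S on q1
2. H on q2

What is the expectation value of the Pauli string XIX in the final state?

The expectation value of XIX is 0.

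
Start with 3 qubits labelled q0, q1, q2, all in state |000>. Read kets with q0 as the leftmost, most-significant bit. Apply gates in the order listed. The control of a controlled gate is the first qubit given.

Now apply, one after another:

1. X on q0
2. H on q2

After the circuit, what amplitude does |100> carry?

The amplitude on |100> is sqrt(2)/2.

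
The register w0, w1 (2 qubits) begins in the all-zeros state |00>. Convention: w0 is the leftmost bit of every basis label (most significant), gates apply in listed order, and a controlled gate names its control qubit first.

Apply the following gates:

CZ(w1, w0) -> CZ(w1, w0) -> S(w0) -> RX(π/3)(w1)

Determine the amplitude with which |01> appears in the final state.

The final state's coefficient on |01> equals -I/2.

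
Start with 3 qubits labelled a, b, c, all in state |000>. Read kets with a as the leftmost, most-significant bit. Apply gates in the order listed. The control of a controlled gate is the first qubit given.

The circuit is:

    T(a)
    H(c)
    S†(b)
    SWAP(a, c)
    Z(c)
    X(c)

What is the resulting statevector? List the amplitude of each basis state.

The final amplitudes are sqrt(2)/2 on |001>, sqrt(2)/2 on |101>, and 0 on every other basis state.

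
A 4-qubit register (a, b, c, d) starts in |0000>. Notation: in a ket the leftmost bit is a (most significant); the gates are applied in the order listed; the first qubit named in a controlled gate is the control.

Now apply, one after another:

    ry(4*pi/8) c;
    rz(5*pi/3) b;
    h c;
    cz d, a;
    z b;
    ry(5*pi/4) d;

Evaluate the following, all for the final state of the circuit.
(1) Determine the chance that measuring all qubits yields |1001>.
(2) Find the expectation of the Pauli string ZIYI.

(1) Outcome |1001> occurs with probability 0.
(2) The observable ZIYI averages to 0.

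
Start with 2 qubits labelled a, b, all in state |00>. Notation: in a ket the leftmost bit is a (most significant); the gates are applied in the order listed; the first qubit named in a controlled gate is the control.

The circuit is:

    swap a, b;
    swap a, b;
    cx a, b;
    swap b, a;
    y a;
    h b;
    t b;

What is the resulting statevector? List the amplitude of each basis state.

The resulting statevector has amplitude 0 on |00>, 0 on |01>, sqrt(2)*I/2 on |10>, sqrt(2)*exp(3*I*pi/4)/2 on |11>.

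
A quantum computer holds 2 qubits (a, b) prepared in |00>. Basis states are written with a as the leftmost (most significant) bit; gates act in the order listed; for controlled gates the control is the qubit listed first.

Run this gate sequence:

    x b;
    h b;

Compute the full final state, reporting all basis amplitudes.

The resulting statevector has amplitude sqrt(2)/2 on |00>, -sqrt(2)/2 on |01>, 0 on |10>, 0 on |11>.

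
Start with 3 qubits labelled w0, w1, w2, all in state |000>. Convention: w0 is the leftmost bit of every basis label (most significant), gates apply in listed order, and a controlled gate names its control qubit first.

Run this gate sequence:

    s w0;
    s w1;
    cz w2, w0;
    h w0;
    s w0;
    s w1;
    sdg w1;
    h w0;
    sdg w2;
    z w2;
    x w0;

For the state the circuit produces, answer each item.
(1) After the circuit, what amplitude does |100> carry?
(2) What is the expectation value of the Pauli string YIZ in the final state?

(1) |100> carries amplitude 1/2 + I/2 in the final state.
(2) In the final state, YIZ has expectation 1.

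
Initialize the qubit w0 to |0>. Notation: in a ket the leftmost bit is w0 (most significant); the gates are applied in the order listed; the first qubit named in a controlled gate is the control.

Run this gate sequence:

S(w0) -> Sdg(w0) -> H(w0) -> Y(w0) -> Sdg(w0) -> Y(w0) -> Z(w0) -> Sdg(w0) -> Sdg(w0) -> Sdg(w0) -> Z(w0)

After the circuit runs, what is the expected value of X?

The observable X averages to -1.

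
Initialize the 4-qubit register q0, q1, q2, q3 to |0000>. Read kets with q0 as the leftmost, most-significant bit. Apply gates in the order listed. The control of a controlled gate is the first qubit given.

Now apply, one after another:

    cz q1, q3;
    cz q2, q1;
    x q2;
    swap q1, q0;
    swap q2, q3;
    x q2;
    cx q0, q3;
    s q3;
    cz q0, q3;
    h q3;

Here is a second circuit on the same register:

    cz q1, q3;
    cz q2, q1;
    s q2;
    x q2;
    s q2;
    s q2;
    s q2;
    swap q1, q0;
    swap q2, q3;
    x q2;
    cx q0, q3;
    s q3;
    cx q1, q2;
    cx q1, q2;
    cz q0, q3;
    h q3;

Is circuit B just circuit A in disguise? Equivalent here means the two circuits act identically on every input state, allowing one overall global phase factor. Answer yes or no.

No: there is an input state on which the two circuits produce genuinely different outputs (not merely differing by a phase).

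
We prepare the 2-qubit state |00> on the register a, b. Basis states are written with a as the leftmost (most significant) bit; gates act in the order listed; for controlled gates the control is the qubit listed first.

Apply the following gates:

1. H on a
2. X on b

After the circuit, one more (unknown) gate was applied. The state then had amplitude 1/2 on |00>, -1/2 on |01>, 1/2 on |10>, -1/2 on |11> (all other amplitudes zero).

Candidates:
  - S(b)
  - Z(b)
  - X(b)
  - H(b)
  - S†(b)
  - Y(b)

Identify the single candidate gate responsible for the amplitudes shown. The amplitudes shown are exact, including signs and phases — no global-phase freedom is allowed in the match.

The unique candidate consistent with the amplitudes is H(b).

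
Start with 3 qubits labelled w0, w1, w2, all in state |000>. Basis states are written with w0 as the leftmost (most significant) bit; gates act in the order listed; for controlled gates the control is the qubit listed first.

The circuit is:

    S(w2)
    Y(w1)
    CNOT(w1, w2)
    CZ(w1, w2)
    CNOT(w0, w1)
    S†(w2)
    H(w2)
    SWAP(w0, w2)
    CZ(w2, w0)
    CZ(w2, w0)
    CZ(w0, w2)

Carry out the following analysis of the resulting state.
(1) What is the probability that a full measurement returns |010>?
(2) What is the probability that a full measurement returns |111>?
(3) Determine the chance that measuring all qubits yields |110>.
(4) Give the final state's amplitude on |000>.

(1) A full measurement returns |010> with probability 1/2.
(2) Outcome |111> occurs with probability 0.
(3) The probability of measuring |110> is 1/2.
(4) The amplitude on |000> is 0.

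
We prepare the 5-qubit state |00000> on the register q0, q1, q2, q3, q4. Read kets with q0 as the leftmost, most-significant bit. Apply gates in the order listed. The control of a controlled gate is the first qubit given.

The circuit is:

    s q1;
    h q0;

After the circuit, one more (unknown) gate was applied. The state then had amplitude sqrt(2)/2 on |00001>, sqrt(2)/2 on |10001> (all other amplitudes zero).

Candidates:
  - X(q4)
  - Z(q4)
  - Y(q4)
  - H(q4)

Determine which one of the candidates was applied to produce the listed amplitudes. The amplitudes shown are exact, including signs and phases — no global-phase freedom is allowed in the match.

It was X(q4) that produced the state shown.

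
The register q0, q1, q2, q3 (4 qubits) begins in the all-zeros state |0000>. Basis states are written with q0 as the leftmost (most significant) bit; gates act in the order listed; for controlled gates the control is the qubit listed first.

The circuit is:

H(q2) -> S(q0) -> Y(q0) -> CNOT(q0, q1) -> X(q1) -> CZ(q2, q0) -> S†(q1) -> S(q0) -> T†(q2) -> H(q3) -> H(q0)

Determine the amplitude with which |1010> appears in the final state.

The amplitude on |1010> is sqrt(2)*exp(3*I*pi/4)/4.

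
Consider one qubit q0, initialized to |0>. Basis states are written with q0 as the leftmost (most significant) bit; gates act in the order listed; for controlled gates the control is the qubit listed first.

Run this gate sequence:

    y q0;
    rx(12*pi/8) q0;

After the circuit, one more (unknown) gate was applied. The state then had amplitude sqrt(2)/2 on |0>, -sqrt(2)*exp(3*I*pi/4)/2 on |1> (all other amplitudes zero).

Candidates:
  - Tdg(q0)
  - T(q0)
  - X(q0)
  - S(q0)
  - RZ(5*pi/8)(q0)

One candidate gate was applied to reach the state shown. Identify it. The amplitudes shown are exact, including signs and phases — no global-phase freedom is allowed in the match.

The unique candidate consistent with the amplitudes is T(q0).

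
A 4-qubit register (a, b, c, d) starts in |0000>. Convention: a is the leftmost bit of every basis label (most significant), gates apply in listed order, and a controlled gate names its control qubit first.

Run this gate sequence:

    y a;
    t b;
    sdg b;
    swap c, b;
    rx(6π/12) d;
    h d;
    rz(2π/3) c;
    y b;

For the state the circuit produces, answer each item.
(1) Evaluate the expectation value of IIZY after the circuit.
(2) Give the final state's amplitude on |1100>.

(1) The expectation value of IIZY is 1.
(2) |1100> carries amplitude (1 - I)*exp(2*I*pi/3)/2 in the final state.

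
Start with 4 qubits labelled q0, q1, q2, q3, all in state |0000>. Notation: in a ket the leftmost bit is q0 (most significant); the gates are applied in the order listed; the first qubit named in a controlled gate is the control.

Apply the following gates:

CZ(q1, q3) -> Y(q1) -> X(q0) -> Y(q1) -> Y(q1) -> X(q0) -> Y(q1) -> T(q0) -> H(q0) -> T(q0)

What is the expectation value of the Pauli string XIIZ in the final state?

In the final state, XIIZ has expectation sqrt(2)/2. Key observation: the block from step 2 through step 7 cancels to the identity and can be dropped.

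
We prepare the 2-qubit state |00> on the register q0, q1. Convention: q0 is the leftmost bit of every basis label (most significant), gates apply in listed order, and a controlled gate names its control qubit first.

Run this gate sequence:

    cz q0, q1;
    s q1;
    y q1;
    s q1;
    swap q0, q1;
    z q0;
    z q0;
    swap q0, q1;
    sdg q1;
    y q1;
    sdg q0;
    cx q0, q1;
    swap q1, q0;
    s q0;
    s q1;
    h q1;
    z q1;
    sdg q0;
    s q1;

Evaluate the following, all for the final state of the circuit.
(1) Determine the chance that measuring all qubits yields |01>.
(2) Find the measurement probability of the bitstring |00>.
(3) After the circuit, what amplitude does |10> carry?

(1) The probability of measuring |01> is 1/2.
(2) A full measurement returns |00> with probability 1/2.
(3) |10> carries amplitude 0 in the final state.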